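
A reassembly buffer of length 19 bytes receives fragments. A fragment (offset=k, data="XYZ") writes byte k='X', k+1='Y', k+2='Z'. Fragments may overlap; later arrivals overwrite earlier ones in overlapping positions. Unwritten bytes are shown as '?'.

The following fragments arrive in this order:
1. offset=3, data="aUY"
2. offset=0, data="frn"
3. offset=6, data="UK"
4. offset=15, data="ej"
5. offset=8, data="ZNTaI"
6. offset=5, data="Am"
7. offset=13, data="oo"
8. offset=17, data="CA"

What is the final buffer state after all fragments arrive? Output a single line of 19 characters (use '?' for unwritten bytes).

Fragment 1: offset=3 data="aUY" -> buffer=???aUY?????????????
Fragment 2: offset=0 data="frn" -> buffer=frnaUY?????????????
Fragment 3: offset=6 data="UK" -> buffer=frnaUYUK???????????
Fragment 4: offset=15 data="ej" -> buffer=frnaUYUK???????ej??
Fragment 5: offset=8 data="ZNTaI" -> buffer=frnaUYUKZNTaI??ej??
Fragment 6: offset=5 data="Am" -> buffer=frnaUAmKZNTaI??ej??
Fragment 7: offset=13 data="oo" -> buffer=frnaUAmKZNTaIooej??
Fragment 8: offset=17 data="CA" -> buffer=frnaUAmKZNTaIooejCA

Answer: frnaUAmKZNTaIooejCA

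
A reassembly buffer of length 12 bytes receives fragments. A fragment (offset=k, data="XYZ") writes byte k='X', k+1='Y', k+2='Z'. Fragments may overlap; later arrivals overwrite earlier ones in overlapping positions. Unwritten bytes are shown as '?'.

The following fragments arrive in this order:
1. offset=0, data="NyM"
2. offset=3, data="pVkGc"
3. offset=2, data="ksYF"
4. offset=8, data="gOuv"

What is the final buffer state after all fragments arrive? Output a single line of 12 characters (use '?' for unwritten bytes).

Fragment 1: offset=0 data="NyM" -> buffer=NyM?????????
Fragment 2: offset=3 data="pVkGc" -> buffer=NyMpVkGc????
Fragment 3: offset=2 data="ksYF" -> buffer=NyksYFGc????
Fragment 4: offset=8 data="gOuv" -> buffer=NyksYFGcgOuv

Answer: NyksYFGcgOuv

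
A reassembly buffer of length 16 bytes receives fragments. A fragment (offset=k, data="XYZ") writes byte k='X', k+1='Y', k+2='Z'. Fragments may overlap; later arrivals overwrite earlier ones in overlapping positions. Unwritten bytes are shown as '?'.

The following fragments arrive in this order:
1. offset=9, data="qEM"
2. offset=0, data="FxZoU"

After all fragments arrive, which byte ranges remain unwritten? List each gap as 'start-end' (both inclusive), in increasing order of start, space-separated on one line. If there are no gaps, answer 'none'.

Fragment 1: offset=9 len=3
Fragment 2: offset=0 len=5
Gaps: 5-8 12-15

Answer: 5-8 12-15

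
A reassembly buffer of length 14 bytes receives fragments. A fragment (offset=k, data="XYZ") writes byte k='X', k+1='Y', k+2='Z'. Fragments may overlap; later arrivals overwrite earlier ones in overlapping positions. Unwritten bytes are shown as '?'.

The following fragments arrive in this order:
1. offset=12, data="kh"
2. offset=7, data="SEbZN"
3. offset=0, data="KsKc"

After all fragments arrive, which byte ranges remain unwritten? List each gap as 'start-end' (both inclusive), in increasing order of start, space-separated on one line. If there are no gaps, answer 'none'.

Fragment 1: offset=12 len=2
Fragment 2: offset=7 len=5
Fragment 3: offset=0 len=4
Gaps: 4-6

Answer: 4-6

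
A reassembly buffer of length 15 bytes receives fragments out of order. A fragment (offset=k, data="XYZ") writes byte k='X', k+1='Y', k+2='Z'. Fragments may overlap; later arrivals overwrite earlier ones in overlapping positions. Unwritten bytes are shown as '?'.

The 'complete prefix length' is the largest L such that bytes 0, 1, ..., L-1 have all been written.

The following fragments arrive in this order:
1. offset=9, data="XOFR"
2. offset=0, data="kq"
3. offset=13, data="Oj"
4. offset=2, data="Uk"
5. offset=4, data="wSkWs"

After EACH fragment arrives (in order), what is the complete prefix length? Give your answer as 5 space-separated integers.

Fragment 1: offset=9 data="XOFR" -> buffer=?????????XOFR?? -> prefix_len=0
Fragment 2: offset=0 data="kq" -> buffer=kq???????XOFR?? -> prefix_len=2
Fragment 3: offset=13 data="Oj" -> buffer=kq???????XOFROj -> prefix_len=2
Fragment 4: offset=2 data="Uk" -> buffer=kqUk?????XOFROj -> prefix_len=4
Fragment 5: offset=4 data="wSkWs" -> buffer=kqUkwSkWsXOFROj -> prefix_len=15

Answer: 0 2 2 4 15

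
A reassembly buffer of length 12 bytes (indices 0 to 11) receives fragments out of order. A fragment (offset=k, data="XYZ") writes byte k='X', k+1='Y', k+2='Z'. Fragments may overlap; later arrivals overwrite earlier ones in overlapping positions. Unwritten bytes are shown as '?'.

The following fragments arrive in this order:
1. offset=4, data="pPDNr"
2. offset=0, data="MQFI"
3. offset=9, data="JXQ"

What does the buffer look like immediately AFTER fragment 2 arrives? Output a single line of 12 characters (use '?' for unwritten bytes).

Fragment 1: offset=4 data="pPDNr" -> buffer=????pPDNr???
Fragment 2: offset=0 data="MQFI" -> buffer=MQFIpPDNr???

Answer: MQFIpPDNr???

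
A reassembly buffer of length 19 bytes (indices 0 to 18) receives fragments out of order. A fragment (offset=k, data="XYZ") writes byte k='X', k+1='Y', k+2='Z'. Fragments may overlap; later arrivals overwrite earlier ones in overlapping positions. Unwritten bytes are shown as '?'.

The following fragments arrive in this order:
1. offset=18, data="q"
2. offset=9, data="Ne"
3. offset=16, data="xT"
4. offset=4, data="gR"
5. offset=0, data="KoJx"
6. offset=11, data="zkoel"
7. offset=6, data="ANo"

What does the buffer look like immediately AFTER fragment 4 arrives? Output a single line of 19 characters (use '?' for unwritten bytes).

Fragment 1: offset=18 data="q" -> buffer=??????????????????q
Fragment 2: offset=9 data="Ne" -> buffer=?????????Ne???????q
Fragment 3: offset=16 data="xT" -> buffer=?????????Ne?????xTq
Fragment 4: offset=4 data="gR" -> buffer=????gR???Ne?????xTq

Answer: ????gR???Ne?????xTq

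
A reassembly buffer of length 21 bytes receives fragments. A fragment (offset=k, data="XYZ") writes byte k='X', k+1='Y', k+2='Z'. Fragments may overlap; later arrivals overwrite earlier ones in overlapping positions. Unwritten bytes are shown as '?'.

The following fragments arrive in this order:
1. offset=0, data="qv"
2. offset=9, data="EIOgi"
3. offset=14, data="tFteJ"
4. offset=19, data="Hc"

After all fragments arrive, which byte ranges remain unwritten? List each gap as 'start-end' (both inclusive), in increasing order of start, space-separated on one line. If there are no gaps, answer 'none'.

Fragment 1: offset=0 len=2
Fragment 2: offset=9 len=5
Fragment 3: offset=14 len=5
Fragment 4: offset=19 len=2
Gaps: 2-8

Answer: 2-8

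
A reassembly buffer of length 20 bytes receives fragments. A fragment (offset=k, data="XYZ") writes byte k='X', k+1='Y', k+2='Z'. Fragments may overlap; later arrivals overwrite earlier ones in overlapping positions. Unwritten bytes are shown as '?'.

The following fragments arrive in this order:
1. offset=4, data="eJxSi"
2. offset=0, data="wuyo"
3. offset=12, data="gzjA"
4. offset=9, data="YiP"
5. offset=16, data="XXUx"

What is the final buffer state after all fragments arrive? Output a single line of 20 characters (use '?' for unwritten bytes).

Fragment 1: offset=4 data="eJxSi" -> buffer=????eJxSi???????????
Fragment 2: offset=0 data="wuyo" -> buffer=wuyoeJxSi???????????
Fragment 3: offset=12 data="gzjA" -> buffer=wuyoeJxSi???gzjA????
Fragment 4: offset=9 data="YiP" -> buffer=wuyoeJxSiYiPgzjA????
Fragment 5: offset=16 data="XXUx" -> buffer=wuyoeJxSiYiPgzjAXXUx

Answer: wuyoeJxSiYiPgzjAXXUx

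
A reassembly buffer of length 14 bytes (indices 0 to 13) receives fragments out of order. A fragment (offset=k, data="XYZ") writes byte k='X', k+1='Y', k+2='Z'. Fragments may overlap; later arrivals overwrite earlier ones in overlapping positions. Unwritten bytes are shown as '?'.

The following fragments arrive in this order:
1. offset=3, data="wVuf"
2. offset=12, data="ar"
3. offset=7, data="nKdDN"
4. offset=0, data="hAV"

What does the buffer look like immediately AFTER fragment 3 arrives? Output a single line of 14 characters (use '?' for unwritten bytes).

Fragment 1: offset=3 data="wVuf" -> buffer=???wVuf???????
Fragment 2: offset=12 data="ar" -> buffer=???wVuf?????ar
Fragment 3: offset=7 data="nKdDN" -> buffer=???wVufnKdDNar

Answer: ???wVufnKdDNar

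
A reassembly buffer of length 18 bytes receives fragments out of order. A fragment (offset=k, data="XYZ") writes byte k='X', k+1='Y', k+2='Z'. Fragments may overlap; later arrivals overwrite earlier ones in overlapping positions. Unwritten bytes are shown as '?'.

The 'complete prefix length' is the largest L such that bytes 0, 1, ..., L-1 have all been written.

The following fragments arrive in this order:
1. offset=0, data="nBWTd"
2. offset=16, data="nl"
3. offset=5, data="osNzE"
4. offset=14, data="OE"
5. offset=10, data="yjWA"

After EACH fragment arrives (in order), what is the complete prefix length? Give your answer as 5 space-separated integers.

Fragment 1: offset=0 data="nBWTd" -> buffer=nBWTd????????????? -> prefix_len=5
Fragment 2: offset=16 data="nl" -> buffer=nBWTd???????????nl -> prefix_len=5
Fragment 3: offset=5 data="osNzE" -> buffer=nBWTdosNzE??????nl -> prefix_len=10
Fragment 4: offset=14 data="OE" -> buffer=nBWTdosNzE????OEnl -> prefix_len=10
Fragment 5: offset=10 data="yjWA" -> buffer=nBWTdosNzEyjWAOEnl -> prefix_len=18

Answer: 5 5 10 10 18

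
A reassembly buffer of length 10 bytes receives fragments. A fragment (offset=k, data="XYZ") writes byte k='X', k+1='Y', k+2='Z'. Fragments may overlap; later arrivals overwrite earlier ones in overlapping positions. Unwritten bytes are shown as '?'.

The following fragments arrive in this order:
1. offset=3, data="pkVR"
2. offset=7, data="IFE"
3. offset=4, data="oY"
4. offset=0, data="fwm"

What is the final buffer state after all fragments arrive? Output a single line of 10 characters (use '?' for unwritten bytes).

Fragment 1: offset=3 data="pkVR" -> buffer=???pkVR???
Fragment 2: offset=7 data="IFE" -> buffer=???pkVRIFE
Fragment 3: offset=4 data="oY" -> buffer=???poYRIFE
Fragment 4: offset=0 data="fwm" -> buffer=fwmpoYRIFE

Answer: fwmpoYRIFE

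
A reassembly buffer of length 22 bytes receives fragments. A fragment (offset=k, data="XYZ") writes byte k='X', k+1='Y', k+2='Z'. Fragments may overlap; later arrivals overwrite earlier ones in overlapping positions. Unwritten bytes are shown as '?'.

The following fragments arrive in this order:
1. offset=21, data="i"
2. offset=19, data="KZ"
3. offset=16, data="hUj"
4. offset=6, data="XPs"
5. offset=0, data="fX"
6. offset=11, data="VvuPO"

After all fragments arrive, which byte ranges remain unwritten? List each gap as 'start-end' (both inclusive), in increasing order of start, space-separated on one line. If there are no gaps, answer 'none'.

Answer: 2-5 9-10

Derivation:
Fragment 1: offset=21 len=1
Fragment 2: offset=19 len=2
Fragment 3: offset=16 len=3
Fragment 4: offset=6 len=3
Fragment 5: offset=0 len=2
Fragment 6: offset=11 len=5
Gaps: 2-5 9-10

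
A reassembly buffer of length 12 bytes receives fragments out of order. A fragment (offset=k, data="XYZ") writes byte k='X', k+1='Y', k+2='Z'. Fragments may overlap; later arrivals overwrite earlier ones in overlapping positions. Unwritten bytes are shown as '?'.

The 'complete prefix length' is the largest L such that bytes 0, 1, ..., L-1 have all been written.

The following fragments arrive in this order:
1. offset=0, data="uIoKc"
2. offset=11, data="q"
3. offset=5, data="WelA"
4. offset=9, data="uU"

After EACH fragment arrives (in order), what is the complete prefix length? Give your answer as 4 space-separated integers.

Fragment 1: offset=0 data="uIoKc" -> buffer=uIoKc??????? -> prefix_len=5
Fragment 2: offset=11 data="q" -> buffer=uIoKc??????q -> prefix_len=5
Fragment 3: offset=5 data="WelA" -> buffer=uIoKcWelA??q -> prefix_len=9
Fragment 4: offset=9 data="uU" -> buffer=uIoKcWelAuUq -> prefix_len=12

Answer: 5 5 9 12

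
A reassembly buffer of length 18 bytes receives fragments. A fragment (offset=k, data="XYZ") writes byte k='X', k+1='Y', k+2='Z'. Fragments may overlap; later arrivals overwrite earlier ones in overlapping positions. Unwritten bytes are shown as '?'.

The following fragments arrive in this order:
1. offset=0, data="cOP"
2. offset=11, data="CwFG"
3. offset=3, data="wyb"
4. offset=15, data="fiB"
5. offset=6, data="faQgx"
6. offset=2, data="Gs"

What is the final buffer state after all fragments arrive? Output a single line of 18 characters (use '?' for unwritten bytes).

Answer: cOGsybfaQgxCwFGfiB

Derivation:
Fragment 1: offset=0 data="cOP" -> buffer=cOP???????????????
Fragment 2: offset=11 data="CwFG" -> buffer=cOP????????CwFG???
Fragment 3: offset=3 data="wyb" -> buffer=cOPwyb?????CwFG???
Fragment 4: offset=15 data="fiB" -> buffer=cOPwyb?????CwFGfiB
Fragment 5: offset=6 data="faQgx" -> buffer=cOPwybfaQgxCwFGfiB
Fragment 6: offset=2 data="Gs" -> buffer=cOGsybfaQgxCwFGfiB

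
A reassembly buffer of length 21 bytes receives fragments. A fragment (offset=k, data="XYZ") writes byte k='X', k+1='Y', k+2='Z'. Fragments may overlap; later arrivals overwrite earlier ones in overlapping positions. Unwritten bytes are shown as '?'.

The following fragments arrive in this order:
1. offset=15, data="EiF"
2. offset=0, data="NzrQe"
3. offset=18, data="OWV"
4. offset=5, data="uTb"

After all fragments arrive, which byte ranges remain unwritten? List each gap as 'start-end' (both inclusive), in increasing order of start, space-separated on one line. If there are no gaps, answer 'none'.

Answer: 8-14

Derivation:
Fragment 1: offset=15 len=3
Fragment 2: offset=0 len=5
Fragment 3: offset=18 len=3
Fragment 4: offset=5 len=3
Gaps: 8-14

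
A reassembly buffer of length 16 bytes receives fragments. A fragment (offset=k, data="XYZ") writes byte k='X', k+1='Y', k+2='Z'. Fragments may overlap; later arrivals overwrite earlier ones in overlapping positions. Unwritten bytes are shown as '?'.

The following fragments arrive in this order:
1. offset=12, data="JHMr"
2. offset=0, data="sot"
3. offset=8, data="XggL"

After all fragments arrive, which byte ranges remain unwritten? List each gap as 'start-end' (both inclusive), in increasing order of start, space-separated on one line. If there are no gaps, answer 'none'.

Answer: 3-7

Derivation:
Fragment 1: offset=12 len=4
Fragment 2: offset=0 len=3
Fragment 3: offset=8 len=4
Gaps: 3-7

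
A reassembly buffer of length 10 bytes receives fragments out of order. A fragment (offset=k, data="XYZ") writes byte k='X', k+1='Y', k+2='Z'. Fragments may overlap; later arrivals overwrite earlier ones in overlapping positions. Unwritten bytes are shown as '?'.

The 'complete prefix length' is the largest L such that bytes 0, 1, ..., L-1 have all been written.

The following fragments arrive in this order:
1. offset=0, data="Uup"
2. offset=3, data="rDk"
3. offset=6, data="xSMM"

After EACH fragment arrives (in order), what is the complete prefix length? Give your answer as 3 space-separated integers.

Fragment 1: offset=0 data="Uup" -> buffer=Uup??????? -> prefix_len=3
Fragment 2: offset=3 data="rDk" -> buffer=UuprDk???? -> prefix_len=6
Fragment 3: offset=6 data="xSMM" -> buffer=UuprDkxSMM -> prefix_len=10

Answer: 3 6 10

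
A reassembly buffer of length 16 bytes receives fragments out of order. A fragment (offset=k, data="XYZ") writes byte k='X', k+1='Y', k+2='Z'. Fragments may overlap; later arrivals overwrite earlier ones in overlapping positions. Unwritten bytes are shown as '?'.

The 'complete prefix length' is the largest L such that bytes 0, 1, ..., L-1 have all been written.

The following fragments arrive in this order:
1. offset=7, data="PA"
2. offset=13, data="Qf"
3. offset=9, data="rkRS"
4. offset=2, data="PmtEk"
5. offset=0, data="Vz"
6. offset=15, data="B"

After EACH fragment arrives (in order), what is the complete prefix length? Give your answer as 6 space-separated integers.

Fragment 1: offset=7 data="PA" -> buffer=???????PA??????? -> prefix_len=0
Fragment 2: offset=13 data="Qf" -> buffer=???????PA????Qf? -> prefix_len=0
Fragment 3: offset=9 data="rkRS" -> buffer=???????PArkRSQf? -> prefix_len=0
Fragment 4: offset=2 data="PmtEk" -> buffer=??PmtEkPArkRSQf? -> prefix_len=0
Fragment 5: offset=0 data="Vz" -> buffer=VzPmtEkPArkRSQf? -> prefix_len=15
Fragment 6: offset=15 data="B" -> buffer=VzPmtEkPArkRSQfB -> prefix_len=16

Answer: 0 0 0 0 15 16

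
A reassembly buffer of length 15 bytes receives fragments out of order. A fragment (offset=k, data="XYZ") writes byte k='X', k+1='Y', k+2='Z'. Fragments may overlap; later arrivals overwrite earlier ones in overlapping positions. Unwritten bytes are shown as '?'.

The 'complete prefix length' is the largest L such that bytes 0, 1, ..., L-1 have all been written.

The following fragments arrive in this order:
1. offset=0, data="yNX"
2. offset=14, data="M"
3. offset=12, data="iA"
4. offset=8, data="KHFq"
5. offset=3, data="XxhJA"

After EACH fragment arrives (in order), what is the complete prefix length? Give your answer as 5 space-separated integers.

Answer: 3 3 3 3 15

Derivation:
Fragment 1: offset=0 data="yNX" -> buffer=yNX???????????? -> prefix_len=3
Fragment 2: offset=14 data="M" -> buffer=yNX???????????M -> prefix_len=3
Fragment 3: offset=12 data="iA" -> buffer=yNX?????????iAM -> prefix_len=3
Fragment 4: offset=8 data="KHFq" -> buffer=yNX?????KHFqiAM -> prefix_len=3
Fragment 5: offset=3 data="XxhJA" -> buffer=yNXXxhJAKHFqiAM -> prefix_len=15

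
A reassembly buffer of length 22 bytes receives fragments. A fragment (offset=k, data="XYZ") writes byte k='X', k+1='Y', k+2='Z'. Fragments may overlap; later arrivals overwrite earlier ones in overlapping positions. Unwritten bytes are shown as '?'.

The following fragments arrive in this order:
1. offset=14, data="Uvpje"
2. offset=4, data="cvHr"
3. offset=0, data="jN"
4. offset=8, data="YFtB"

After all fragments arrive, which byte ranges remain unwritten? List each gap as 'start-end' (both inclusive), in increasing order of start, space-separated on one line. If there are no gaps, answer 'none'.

Fragment 1: offset=14 len=5
Fragment 2: offset=4 len=4
Fragment 3: offset=0 len=2
Fragment 4: offset=8 len=4
Gaps: 2-3 12-13 19-21

Answer: 2-3 12-13 19-21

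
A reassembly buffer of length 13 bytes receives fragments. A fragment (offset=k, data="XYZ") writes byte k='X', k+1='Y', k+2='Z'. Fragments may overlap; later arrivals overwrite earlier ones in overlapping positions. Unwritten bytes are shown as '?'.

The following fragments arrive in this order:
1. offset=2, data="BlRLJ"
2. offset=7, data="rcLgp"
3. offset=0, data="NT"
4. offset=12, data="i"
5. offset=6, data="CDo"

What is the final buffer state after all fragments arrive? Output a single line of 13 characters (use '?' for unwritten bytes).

Fragment 1: offset=2 data="BlRLJ" -> buffer=??BlRLJ??????
Fragment 2: offset=7 data="rcLgp" -> buffer=??BlRLJrcLgp?
Fragment 3: offset=0 data="NT" -> buffer=NTBlRLJrcLgp?
Fragment 4: offset=12 data="i" -> buffer=NTBlRLJrcLgpi
Fragment 5: offset=6 data="CDo" -> buffer=NTBlRLCDoLgpi

Answer: NTBlRLCDoLgpi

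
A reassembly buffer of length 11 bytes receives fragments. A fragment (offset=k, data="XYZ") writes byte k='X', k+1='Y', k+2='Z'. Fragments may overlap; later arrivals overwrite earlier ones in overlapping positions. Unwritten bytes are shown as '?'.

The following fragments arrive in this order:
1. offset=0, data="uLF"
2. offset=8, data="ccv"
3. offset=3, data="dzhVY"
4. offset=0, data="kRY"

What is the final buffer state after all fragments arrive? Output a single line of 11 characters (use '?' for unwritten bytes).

Answer: kRYdzhVYccv

Derivation:
Fragment 1: offset=0 data="uLF" -> buffer=uLF????????
Fragment 2: offset=8 data="ccv" -> buffer=uLF?????ccv
Fragment 3: offset=3 data="dzhVY" -> buffer=uLFdzhVYccv
Fragment 4: offset=0 data="kRY" -> buffer=kRYdzhVYccv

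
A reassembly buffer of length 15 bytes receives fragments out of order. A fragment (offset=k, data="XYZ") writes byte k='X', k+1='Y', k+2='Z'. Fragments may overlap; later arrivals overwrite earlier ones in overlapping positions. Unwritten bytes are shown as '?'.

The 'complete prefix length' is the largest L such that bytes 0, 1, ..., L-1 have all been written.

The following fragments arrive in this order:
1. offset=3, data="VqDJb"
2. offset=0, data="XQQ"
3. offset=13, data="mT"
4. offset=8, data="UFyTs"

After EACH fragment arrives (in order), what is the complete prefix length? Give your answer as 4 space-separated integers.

Answer: 0 8 8 15

Derivation:
Fragment 1: offset=3 data="VqDJb" -> buffer=???VqDJb??????? -> prefix_len=0
Fragment 2: offset=0 data="XQQ" -> buffer=XQQVqDJb??????? -> prefix_len=8
Fragment 3: offset=13 data="mT" -> buffer=XQQVqDJb?????mT -> prefix_len=8
Fragment 4: offset=8 data="UFyTs" -> buffer=XQQVqDJbUFyTsmT -> prefix_len=15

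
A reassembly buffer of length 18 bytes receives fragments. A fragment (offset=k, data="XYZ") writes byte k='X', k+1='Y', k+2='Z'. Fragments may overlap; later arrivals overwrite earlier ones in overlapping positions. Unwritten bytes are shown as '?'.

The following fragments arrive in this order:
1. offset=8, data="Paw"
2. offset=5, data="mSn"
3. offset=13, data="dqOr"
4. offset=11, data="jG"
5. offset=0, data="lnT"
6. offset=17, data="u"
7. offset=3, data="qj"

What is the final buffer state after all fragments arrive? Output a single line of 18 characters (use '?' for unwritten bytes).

Fragment 1: offset=8 data="Paw" -> buffer=????????Paw???????
Fragment 2: offset=5 data="mSn" -> buffer=?????mSnPaw???????
Fragment 3: offset=13 data="dqOr" -> buffer=?????mSnPaw??dqOr?
Fragment 4: offset=11 data="jG" -> buffer=?????mSnPawjGdqOr?
Fragment 5: offset=0 data="lnT" -> buffer=lnT??mSnPawjGdqOr?
Fragment 6: offset=17 data="u" -> buffer=lnT??mSnPawjGdqOru
Fragment 7: offset=3 data="qj" -> buffer=lnTqjmSnPawjGdqOru

Answer: lnTqjmSnPawjGdqOru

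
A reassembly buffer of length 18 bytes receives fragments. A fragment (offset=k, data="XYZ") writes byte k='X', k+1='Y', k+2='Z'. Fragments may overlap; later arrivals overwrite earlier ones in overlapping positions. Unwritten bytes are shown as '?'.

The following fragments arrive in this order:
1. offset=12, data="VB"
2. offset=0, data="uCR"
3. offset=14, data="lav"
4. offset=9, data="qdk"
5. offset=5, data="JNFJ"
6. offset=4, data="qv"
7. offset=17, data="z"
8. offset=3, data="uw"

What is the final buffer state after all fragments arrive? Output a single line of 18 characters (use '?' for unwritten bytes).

Fragment 1: offset=12 data="VB" -> buffer=????????????VB????
Fragment 2: offset=0 data="uCR" -> buffer=uCR?????????VB????
Fragment 3: offset=14 data="lav" -> buffer=uCR?????????VBlav?
Fragment 4: offset=9 data="qdk" -> buffer=uCR??????qdkVBlav?
Fragment 5: offset=5 data="JNFJ" -> buffer=uCR??JNFJqdkVBlav?
Fragment 6: offset=4 data="qv" -> buffer=uCR?qvNFJqdkVBlav?
Fragment 7: offset=17 data="z" -> buffer=uCR?qvNFJqdkVBlavz
Fragment 8: offset=3 data="uw" -> buffer=uCRuwvNFJqdkVBlavz

Answer: uCRuwvNFJqdkVBlavz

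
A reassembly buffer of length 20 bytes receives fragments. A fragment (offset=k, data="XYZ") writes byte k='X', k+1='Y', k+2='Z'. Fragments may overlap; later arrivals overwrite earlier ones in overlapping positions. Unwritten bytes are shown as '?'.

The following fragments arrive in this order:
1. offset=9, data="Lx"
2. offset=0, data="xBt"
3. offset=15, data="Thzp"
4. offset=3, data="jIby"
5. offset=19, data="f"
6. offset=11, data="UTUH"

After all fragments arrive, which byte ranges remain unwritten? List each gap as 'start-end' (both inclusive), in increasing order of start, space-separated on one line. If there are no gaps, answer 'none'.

Answer: 7-8

Derivation:
Fragment 1: offset=9 len=2
Fragment 2: offset=0 len=3
Fragment 3: offset=15 len=4
Fragment 4: offset=3 len=4
Fragment 5: offset=19 len=1
Fragment 6: offset=11 len=4
Gaps: 7-8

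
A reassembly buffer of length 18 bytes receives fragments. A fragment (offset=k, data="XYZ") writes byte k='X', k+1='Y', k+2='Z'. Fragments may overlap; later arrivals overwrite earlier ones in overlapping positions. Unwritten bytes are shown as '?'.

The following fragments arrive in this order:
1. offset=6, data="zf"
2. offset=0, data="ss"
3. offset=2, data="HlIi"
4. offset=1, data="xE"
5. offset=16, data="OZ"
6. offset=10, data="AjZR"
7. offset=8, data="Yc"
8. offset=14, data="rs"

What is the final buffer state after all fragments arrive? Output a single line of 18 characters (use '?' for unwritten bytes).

Answer: sxElIizfYcAjZRrsOZ

Derivation:
Fragment 1: offset=6 data="zf" -> buffer=??????zf??????????
Fragment 2: offset=0 data="ss" -> buffer=ss????zf??????????
Fragment 3: offset=2 data="HlIi" -> buffer=ssHlIizf??????????
Fragment 4: offset=1 data="xE" -> buffer=sxElIizf??????????
Fragment 5: offset=16 data="OZ" -> buffer=sxElIizf????????OZ
Fragment 6: offset=10 data="AjZR" -> buffer=sxElIizf??AjZR??OZ
Fragment 7: offset=8 data="Yc" -> buffer=sxElIizfYcAjZR??OZ
Fragment 8: offset=14 data="rs" -> buffer=sxElIizfYcAjZRrsOZ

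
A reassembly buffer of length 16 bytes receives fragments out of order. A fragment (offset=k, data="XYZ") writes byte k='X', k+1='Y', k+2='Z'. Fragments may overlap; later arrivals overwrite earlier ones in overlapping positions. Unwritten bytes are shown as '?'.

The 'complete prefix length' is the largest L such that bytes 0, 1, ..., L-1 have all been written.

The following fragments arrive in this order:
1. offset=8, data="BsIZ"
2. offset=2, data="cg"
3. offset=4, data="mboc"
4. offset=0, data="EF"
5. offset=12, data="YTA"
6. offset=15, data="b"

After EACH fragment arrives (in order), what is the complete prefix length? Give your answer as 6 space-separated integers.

Answer: 0 0 0 12 15 16

Derivation:
Fragment 1: offset=8 data="BsIZ" -> buffer=????????BsIZ???? -> prefix_len=0
Fragment 2: offset=2 data="cg" -> buffer=??cg????BsIZ???? -> prefix_len=0
Fragment 3: offset=4 data="mboc" -> buffer=??cgmbocBsIZ???? -> prefix_len=0
Fragment 4: offset=0 data="EF" -> buffer=EFcgmbocBsIZ???? -> prefix_len=12
Fragment 5: offset=12 data="YTA" -> buffer=EFcgmbocBsIZYTA? -> prefix_len=15
Fragment 6: offset=15 data="b" -> buffer=EFcgmbocBsIZYTAb -> prefix_len=16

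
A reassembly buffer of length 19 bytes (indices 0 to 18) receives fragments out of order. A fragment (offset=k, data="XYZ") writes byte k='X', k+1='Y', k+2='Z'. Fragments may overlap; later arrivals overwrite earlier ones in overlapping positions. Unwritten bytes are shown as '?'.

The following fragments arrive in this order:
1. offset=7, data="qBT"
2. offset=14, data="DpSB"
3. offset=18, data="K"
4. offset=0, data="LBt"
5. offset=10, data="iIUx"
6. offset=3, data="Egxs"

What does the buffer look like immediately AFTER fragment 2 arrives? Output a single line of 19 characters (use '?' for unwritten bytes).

Answer: ???????qBT????DpSB?

Derivation:
Fragment 1: offset=7 data="qBT" -> buffer=???????qBT?????????
Fragment 2: offset=14 data="DpSB" -> buffer=???????qBT????DpSB?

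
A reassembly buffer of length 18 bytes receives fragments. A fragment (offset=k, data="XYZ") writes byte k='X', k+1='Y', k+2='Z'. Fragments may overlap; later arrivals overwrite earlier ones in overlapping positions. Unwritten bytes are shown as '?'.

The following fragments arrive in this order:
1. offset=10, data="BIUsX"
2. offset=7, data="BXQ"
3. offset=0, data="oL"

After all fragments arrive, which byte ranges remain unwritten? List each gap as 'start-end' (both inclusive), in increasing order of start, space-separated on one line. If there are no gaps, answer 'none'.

Answer: 2-6 15-17

Derivation:
Fragment 1: offset=10 len=5
Fragment 2: offset=7 len=3
Fragment 3: offset=0 len=2
Gaps: 2-6 15-17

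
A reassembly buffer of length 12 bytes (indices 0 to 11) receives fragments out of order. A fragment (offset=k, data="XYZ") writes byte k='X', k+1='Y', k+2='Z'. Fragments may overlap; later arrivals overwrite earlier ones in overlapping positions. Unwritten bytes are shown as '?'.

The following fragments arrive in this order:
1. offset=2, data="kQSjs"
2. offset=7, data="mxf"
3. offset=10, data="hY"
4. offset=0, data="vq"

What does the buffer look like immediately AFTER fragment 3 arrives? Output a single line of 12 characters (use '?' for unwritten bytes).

Fragment 1: offset=2 data="kQSjs" -> buffer=??kQSjs?????
Fragment 2: offset=7 data="mxf" -> buffer=??kQSjsmxf??
Fragment 3: offset=10 data="hY" -> buffer=??kQSjsmxfhY

Answer: ??kQSjsmxfhY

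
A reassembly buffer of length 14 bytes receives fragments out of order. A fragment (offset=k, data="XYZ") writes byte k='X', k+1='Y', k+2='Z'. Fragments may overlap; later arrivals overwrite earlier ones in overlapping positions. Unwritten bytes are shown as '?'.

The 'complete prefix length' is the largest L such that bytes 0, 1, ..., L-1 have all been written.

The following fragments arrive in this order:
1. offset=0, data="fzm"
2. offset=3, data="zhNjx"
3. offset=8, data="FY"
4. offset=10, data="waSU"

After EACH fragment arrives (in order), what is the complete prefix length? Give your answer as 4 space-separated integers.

Answer: 3 8 10 14

Derivation:
Fragment 1: offset=0 data="fzm" -> buffer=fzm??????????? -> prefix_len=3
Fragment 2: offset=3 data="zhNjx" -> buffer=fzmzhNjx?????? -> prefix_len=8
Fragment 3: offset=8 data="FY" -> buffer=fzmzhNjxFY???? -> prefix_len=10
Fragment 4: offset=10 data="waSU" -> buffer=fzmzhNjxFYwaSU -> prefix_len=14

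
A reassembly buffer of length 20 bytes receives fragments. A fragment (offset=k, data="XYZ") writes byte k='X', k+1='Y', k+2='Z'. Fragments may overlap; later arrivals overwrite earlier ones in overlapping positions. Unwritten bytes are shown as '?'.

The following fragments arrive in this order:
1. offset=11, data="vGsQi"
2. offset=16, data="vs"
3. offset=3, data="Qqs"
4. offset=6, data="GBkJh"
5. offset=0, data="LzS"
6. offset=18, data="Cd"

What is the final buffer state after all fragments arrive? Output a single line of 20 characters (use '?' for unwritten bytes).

Fragment 1: offset=11 data="vGsQi" -> buffer=???????????vGsQi????
Fragment 2: offset=16 data="vs" -> buffer=???????????vGsQivs??
Fragment 3: offset=3 data="Qqs" -> buffer=???Qqs?????vGsQivs??
Fragment 4: offset=6 data="GBkJh" -> buffer=???QqsGBkJhvGsQivs??
Fragment 5: offset=0 data="LzS" -> buffer=LzSQqsGBkJhvGsQivs??
Fragment 6: offset=18 data="Cd" -> buffer=LzSQqsGBkJhvGsQivsCd

Answer: LzSQqsGBkJhvGsQivsCd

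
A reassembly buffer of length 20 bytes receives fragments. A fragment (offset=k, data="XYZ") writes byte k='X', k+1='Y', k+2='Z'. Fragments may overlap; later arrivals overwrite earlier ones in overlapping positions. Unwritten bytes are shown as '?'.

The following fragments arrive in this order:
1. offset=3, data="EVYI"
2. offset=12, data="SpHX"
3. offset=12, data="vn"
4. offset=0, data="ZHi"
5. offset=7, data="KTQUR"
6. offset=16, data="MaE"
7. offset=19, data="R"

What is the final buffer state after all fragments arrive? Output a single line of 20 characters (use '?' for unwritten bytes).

Answer: ZHiEVYIKTQURvnHXMaER

Derivation:
Fragment 1: offset=3 data="EVYI" -> buffer=???EVYI?????????????
Fragment 2: offset=12 data="SpHX" -> buffer=???EVYI?????SpHX????
Fragment 3: offset=12 data="vn" -> buffer=???EVYI?????vnHX????
Fragment 4: offset=0 data="ZHi" -> buffer=ZHiEVYI?????vnHX????
Fragment 5: offset=7 data="KTQUR" -> buffer=ZHiEVYIKTQURvnHX????
Fragment 6: offset=16 data="MaE" -> buffer=ZHiEVYIKTQURvnHXMaE?
Fragment 7: offset=19 data="R" -> buffer=ZHiEVYIKTQURvnHXMaER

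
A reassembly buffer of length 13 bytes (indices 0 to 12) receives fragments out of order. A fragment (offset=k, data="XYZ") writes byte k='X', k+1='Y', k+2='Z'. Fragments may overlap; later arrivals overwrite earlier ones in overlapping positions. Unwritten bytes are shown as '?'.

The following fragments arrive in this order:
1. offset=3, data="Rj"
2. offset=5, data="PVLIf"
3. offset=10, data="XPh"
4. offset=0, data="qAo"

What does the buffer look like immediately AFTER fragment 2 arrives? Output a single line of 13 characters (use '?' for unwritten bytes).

Fragment 1: offset=3 data="Rj" -> buffer=???Rj????????
Fragment 2: offset=5 data="PVLIf" -> buffer=???RjPVLIf???

Answer: ???RjPVLIf???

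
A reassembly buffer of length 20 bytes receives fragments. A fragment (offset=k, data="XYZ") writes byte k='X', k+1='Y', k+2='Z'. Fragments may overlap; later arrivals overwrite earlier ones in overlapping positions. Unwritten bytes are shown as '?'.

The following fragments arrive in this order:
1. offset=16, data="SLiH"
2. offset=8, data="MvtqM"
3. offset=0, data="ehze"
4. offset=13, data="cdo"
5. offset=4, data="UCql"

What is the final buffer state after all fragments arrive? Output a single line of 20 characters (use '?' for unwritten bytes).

Fragment 1: offset=16 data="SLiH" -> buffer=????????????????SLiH
Fragment 2: offset=8 data="MvtqM" -> buffer=????????MvtqM???SLiH
Fragment 3: offset=0 data="ehze" -> buffer=ehze????MvtqM???SLiH
Fragment 4: offset=13 data="cdo" -> buffer=ehze????MvtqMcdoSLiH
Fragment 5: offset=4 data="UCql" -> buffer=ehzeUCqlMvtqMcdoSLiH

Answer: ehzeUCqlMvtqMcdoSLiH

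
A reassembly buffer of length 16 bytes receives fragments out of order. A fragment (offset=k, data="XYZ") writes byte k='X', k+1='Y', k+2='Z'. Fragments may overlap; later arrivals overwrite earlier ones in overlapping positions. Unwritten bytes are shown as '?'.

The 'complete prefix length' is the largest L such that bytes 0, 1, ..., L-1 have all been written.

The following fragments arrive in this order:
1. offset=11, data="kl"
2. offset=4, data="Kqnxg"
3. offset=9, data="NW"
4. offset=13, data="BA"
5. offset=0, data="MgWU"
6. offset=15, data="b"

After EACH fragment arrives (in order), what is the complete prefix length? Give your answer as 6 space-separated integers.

Fragment 1: offset=11 data="kl" -> buffer=???????????kl??? -> prefix_len=0
Fragment 2: offset=4 data="Kqnxg" -> buffer=????Kqnxg??kl??? -> prefix_len=0
Fragment 3: offset=9 data="NW" -> buffer=????KqnxgNWkl??? -> prefix_len=0
Fragment 4: offset=13 data="BA" -> buffer=????KqnxgNWklBA? -> prefix_len=0
Fragment 5: offset=0 data="MgWU" -> buffer=MgWUKqnxgNWklBA? -> prefix_len=15
Fragment 6: offset=15 data="b" -> buffer=MgWUKqnxgNWklBAb -> prefix_len=16

Answer: 0 0 0 0 15 16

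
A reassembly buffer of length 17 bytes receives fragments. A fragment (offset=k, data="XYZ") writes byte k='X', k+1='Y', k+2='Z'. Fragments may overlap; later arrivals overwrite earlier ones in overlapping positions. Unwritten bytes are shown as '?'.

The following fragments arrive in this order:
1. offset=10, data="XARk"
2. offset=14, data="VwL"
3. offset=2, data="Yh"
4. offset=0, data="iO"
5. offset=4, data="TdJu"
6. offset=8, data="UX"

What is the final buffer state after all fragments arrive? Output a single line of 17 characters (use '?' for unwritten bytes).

Answer: iOYhTdJuUXXARkVwL

Derivation:
Fragment 1: offset=10 data="XARk" -> buffer=??????????XARk???
Fragment 2: offset=14 data="VwL" -> buffer=??????????XARkVwL
Fragment 3: offset=2 data="Yh" -> buffer=??Yh??????XARkVwL
Fragment 4: offset=0 data="iO" -> buffer=iOYh??????XARkVwL
Fragment 5: offset=4 data="TdJu" -> buffer=iOYhTdJu??XARkVwL
Fragment 6: offset=8 data="UX" -> buffer=iOYhTdJuUXXARkVwL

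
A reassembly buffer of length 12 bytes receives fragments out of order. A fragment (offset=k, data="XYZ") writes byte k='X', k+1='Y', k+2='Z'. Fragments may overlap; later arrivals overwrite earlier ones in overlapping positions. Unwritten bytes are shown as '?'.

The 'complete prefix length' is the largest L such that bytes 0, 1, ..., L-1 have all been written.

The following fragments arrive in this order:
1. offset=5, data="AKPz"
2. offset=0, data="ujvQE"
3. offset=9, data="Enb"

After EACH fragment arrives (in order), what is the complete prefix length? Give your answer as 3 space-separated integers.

Fragment 1: offset=5 data="AKPz" -> buffer=?????AKPz??? -> prefix_len=0
Fragment 2: offset=0 data="ujvQE" -> buffer=ujvQEAKPz??? -> prefix_len=9
Fragment 3: offset=9 data="Enb" -> buffer=ujvQEAKPzEnb -> prefix_len=12

Answer: 0 9 12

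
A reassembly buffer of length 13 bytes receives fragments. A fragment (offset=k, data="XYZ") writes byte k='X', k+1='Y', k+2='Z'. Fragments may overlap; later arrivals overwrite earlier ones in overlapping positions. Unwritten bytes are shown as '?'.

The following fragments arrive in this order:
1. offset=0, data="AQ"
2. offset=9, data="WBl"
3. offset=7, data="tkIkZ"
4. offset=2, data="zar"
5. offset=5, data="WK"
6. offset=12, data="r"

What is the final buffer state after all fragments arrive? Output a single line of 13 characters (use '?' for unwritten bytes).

Answer: AQzarWKtkIkZr

Derivation:
Fragment 1: offset=0 data="AQ" -> buffer=AQ???????????
Fragment 2: offset=9 data="WBl" -> buffer=AQ???????WBl?
Fragment 3: offset=7 data="tkIkZ" -> buffer=AQ?????tkIkZ?
Fragment 4: offset=2 data="zar" -> buffer=AQzar??tkIkZ?
Fragment 5: offset=5 data="WK" -> buffer=AQzarWKtkIkZ?
Fragment 6: offset=12 data="r" -> buffer=AQzarWKtkIkZr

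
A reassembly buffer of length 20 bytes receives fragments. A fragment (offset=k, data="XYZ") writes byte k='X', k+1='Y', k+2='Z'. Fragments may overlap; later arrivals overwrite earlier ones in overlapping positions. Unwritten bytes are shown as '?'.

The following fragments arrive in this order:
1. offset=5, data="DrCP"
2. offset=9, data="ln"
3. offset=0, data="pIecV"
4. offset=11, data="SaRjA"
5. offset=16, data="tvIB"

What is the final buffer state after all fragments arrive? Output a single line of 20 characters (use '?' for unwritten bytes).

Fragment 1: offset=5 data="DrCP" -> buffer=?????DrCP???????????
Fragment 2: offset=9 data="ln" -> buffer=?????DrCPln?????????
Fragment 3: offset=0 data="pIecV" -> buffer=pIecVDrCPln?????????
Fragment 4: offset=11 data="SaRjA" -> buffer=pIecVDrCPlnSaRjA????
Fragment 5: offset=16 data="tvIB" -> buffer=pIecVDrCPlnSaRjAtvIB

Answer: pIecVDrCPlnSaRjAtvIB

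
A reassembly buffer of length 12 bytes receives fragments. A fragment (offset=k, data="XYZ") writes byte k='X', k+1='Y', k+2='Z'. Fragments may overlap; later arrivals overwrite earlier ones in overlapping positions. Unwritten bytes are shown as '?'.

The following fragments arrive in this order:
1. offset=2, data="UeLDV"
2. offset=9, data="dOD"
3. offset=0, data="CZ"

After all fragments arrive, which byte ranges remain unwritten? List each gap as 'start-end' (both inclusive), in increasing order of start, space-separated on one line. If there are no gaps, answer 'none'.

Answer: 7-8

Derivation:
Fragment 1: offset=2 len=5
Fragment 2: offset=9 len=3
Fragment 3: offset=0 len=2
Gaps: 7-8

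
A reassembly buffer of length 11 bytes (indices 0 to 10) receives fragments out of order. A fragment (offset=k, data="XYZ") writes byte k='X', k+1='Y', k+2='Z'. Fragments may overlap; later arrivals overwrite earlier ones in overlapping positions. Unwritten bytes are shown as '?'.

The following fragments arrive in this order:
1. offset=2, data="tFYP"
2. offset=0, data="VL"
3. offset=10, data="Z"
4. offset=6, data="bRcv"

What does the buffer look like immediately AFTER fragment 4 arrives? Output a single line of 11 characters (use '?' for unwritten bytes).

Answer: VLtFYPbRcvZ

Derivation:
Fragment 1: offset=2 data="tFYP" -> buffer=??tFYP?????
Fragment 2: offset=0 data="VL" -> buffer=VLtFYP?????
Fragment 3: offset=10 data="Z" -> buffer=VLtFYP????Z
Fragment 4: offset=6 data="bRcv" -> buffer=VLtFYPbRcvZ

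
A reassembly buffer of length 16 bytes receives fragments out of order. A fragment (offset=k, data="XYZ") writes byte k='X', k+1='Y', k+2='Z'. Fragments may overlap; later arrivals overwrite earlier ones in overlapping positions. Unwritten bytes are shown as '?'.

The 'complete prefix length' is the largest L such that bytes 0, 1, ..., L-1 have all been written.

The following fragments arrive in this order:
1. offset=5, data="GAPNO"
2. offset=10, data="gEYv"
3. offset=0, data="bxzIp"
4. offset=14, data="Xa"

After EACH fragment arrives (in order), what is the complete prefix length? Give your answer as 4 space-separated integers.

Fragment 1: offset=5 data="GAPNO" -> buffer=?????GAPNO?????? -> prefix_len=0
Fragment 2: offset=10 data="gEYv" -> buffer=?????GAPNOgEYv?? -> prefix_len=0
Fragment 3: offset=0 data="bxzIp" -> buffer=bxzIpGAPNOgEYv?? -> prefix_len=14
Fragment 4: offset=14 data="Xa" -> buffer=bxzIpGAPNOgEYvXa -> prefix_len=16

Answer: 0 0 14 16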